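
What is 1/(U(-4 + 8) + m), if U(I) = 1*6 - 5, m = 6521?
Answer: 1/6522 ≈ 0.00015333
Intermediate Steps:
U(I) = 1 (U(I) = 6 - 5 = 1)
1/(U(-4 + 8) + m) = 1/(1 + 6521) = 1/6522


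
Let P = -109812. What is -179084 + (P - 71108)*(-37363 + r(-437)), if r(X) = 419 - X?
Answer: 6604667356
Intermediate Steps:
-179084 + (P - 71108)*(-37363 + r(-437)) = -179084 + (-109812 - 71108)*(-37363 + (419 - 1*(-437))) = -179084 - 180920*(-37363 + (419 + 437)) = -179084 - 180920*(-37363 + 856) = -179084 - 180920*(-36507) = -179084 + 6604846440 = 6604667356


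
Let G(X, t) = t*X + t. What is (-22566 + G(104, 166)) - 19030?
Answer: -24166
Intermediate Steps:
G(X, t) = t + X*t (G(X, t) = X*t + t = t + X*t)
(-22566 + G(104, 166)) - 19030 = (-22566 + 166*(1 + 104)) - 19030 = (-22566 + 166*105) - 19030 = (-22566 + 17430) - 19030 = -5136 - 19030 = -24166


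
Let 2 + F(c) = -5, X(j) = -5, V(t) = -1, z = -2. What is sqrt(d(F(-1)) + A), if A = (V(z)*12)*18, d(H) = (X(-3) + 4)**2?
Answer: I*sqrt(215) ≈ 14.663*I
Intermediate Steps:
F(c) = -7 (F(c) = -2 - 5 = -7)
d(H) = 1 (d(H) = (-5 + 4)**2 = (-1)**2 = 1)
A = -216 (A = -1*12*18 = -12*18 = -216)
sqrt(d(F(-1)) + A) = sqrt(1 - 216) = sqrt(-215) = I*sqrt(215)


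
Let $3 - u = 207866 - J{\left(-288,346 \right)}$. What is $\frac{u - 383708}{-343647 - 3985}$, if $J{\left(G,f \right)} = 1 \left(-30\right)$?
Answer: $\frac{591601}{347632} \approx 1.7018$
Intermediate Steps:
$J{\left(G,f \right)} = -30$
$u = -207893$ ($u = 3 - \left(207866 - -30\right) = 3 - \left(207866 + 30\right) = 3 - 207896 = -207893$)
$\frac{u - 383708}{-343647 - 3985} = \frac{-207893 - 383708}{-343647 - 3985} = - \frac{591601}{-347632} = \left(-591601\right) \left(- \frac{1}{347632}\right) = \frac{591601}{347632}$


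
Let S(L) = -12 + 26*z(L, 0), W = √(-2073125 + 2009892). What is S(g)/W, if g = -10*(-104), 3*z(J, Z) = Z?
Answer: 12*I*√63233/63233 ≈ 0.047721*I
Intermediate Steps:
W = I*√63233 (W = √(-63233) = I*√63233 ≈ 251.46*I)
z(J, Z) = Z/3
g = 1040
S(L) = -12 (S(L) = -12 + 26*((⅓)*0) = -12 + 26*0 = -12 + 0 = -12)
S(g)/W = -12*(-I*√63233/63233) = -(-12)*I*√63233/63233 = 12*I*√63233/63233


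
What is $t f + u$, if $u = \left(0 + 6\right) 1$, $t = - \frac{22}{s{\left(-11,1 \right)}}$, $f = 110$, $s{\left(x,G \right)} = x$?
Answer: $226$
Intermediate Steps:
$t = 2$ ($t = - \frac{22}{-11} = \left(-22\right) \left(- \frac{1}{11}\right) = 2$)
$u = 6$ ($u = 6 \cdot 1 = 6$)
$t f + u = 2 \cdot 110 + 6 = 220 + 6 = 226$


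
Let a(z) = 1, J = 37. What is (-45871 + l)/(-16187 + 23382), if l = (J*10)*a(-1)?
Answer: -45501/7195 ≈ -6.3240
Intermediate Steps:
l = 370 (l = (37*10)*1 = 370*1 = 370)
(-45871 + l)/(-16187 + 23382) = (-45871 + 370)/(-16187 + 23382) = -45501/7195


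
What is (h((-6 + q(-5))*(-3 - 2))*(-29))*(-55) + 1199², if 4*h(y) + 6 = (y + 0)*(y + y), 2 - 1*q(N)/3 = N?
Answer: 5921146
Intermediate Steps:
q(N) = 6 - 3*N
h(y) = -3/2 + y²/2 (h(y) = -3/2 + ((y + 0)*(y + y))/4 = -3/2 + (y*(2*y))/4 = -3/2 + (2*y²)/4 = -3/2 + y²/2)
(h((-6 + q(-5))*(-3 - 2))*(-29))*(-55) + 1199² = ((-3/2 + ((-6 + (6 - 3*(-5)))*(-3 - 2))²/2)*(-29))*(-55) + 1199² = ((-3/2 + ((-6 + (6 + 15))*(-5))²/2)*(-29))*(-55) + 1437601 = ((-3/2 + ((-6 + 21)*(-5))²/2)*(-29))*(-55) + 1437601 = ((-3/2 + (15*(-5))²/2)*(-29))*(-55) + 1437601 = ((-3/2 + (½)*(-75)²)*(-29))*(-55) + 1437601 = ((-3/2 + (½)*5625)*(-29))*(-55) + 1437601 = ((-3/2 + 5625/2)*(-29))*(-55) + 1437601 = (2811*(-29))*(-55) + 1437601 = -81519*(-55) + 1437601 = 4483545 + 1437601 = 5921146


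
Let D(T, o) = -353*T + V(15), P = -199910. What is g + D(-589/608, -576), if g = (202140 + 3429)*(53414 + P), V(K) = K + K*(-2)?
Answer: -963681148705/32 ≈ -3.0115e+10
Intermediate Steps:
V(K) = -K (V(K) = K - 2*K = -K)
D(T, o) = -15 - 353*T (D(T, o) = -353*T - 1*15 = -353*T - 15 = -15 - 353*T)
g = -30115036224 (g = (202140 + 3429)*(53414 - 199910) = 205569*(-146496) = -30115036224)
g + D(-589/608, -576) = -30115036224 + (-15 - (-207917)/608) = -30115036224 + (-15 - 353*(-31/32)) = -30115036224 + (-15 + 10943/32) = -30115036224 + 10463/32 = -963681148705/32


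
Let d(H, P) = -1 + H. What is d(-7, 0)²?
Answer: 64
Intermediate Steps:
d(-7, 0)² = (-1 - 7)² = (-8)² = 64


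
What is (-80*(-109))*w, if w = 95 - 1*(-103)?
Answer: 1726560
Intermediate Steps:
w = 198 (w = 95 + 103 = 198)
(-80*(-109))*w = -80*(-109)*198 = 8720*198 = 1726560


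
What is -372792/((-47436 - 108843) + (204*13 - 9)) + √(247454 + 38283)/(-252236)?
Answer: 4438/1829 - √285737/252236 ≈ 2.4243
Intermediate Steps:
-372792/((-47436 - 108843) + (204*13 - 9)) + √(247454 + 38283)/(-252236) = -372792/(-156279 + (2652 - 9)) + √285737*(-1/252236) = -372792/(-156279 + 2643) - √285737/252236 = -372792/(-153636) - √285737/252236 = -372792*(-1/153636) - √285737/252236 = 4438/1829 - √285737/252236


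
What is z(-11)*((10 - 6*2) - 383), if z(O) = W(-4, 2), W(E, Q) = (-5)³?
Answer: 48125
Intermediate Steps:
W(E, Q) = -125
z(O) = -125
z(-11)*((10 - 6*2) - 383) = -125*((10 - 6*2) - 383) = -125*((10 - 12) - 383) = -125*(-2 - 383) = -125*(-385) = 48125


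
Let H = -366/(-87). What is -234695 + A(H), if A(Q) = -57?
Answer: -234752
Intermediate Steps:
H = 122/29 (H = -366*(-1/87) = 122/29 ≈ 4.2069)
-234695 + A(H) = -234695 - 57 = -234752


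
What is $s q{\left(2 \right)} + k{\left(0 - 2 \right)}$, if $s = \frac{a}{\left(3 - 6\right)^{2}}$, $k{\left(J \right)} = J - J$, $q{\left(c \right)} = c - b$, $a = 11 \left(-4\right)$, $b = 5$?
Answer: $\frac{44}{3} \approx 14.667$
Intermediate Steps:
$a = -44$
$q{\left(c \right)} = -5 + c$ ($q{\left(c \right)} = c - 5 = -5 + c$)
$k{\left(J \right)} = 0$
$s = - \frac{44}{9}$ ($s = - \frac{44}{\left(3 - 6\right)^{2}} = - \frac{44}{\left(-3\right)^{2}} = - \frac{44}{9} \approx -4.8889$)
$s q{\left(2 \right)} + k{\left(0 - 2 \right)} = - \frac{44 \left(-5 + 2\right)}{9} + 0 = \left(- \frac{44}{9}\right) \left(-3\right) + 0 = \frac{44}{3} + 0 = \frac{44}{3}$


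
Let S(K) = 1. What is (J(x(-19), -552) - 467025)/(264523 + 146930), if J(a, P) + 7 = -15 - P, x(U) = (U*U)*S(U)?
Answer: -466495/411453 ≈ -1.1338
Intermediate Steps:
x(U) = U² (x(U) = (U*U)*1 = U²*1 = U²)
J(a, P) = -22 - P (J(a, P) = -7 + (-15 - P) = -22 - P)
(J(x(-19), -552) - 467025)/(264523 + 146930) = ((-22 - 1*(-552)) - 467025)/(264523 + 146930) = ((-22 + 552) - 467025)/411453 = (530 - 467025)*(1/411453) = -466495*1/411453 = -466495/411453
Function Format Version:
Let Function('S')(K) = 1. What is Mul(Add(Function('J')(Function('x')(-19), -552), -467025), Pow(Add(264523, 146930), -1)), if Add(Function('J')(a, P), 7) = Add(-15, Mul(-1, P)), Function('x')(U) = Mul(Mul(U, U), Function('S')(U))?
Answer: Rational(-466495, 411453) ≈ -1.1338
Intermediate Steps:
Function('x')(U) = Pow(U, 2) (Function('x')(U) = Mul(Mul(U, U), 1) = Mul(Pow(U, 2), 1) = Pow(U, 2))
Function('J')(a, P) = Add(-22, Mul(-1, P)) (Function('J')(a, P) = Add(-7, Add(-15, Mul(-1, P))) = Add(-22, Mul(-1, P)))
Mul(Add(Function('J')(Function('x')(-19), -552), -467025), Pow(Add(264523, 146930), -1)) = Mul(Add(Add(-22, Mul(-1, -552)), -467025), Pow(Add(264523, 146930), -1)) = Mul(Add(Add(-22, 552), -467025), Pow(411453, -1)) = Mul(Add(530, -467025), Rational(1, 411453)) = Mul(-466495, Rational(1, 411453)) = Rational(-466495, 411453)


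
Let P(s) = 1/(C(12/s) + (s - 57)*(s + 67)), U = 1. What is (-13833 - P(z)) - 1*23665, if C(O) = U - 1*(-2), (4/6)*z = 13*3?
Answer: -28685974/765 ≈ -37498.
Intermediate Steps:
z = 117/2 (z = 3*(13*3)/2 = (3/2)*39 = 117/2 ≈ 58.500)
C(O) = 3 (C(O) = 1 - 1*(-2) = 1 + 2 = 3)
P(s) = 1/(3 + (-57 + s)*(67 + s)) (P(s) = 1/(3 + (s - 57)*(s + 67)) = 1/(3 + (-57 + s)*(67 + s)))
(-13833 - P(z)) - 1*23665 = (-13833 - 1/(-3816 + (117/2)² + 10*(117/2))) - 1*23665 = (-13833 - 1/(-3816 + 13689/4 + 585)) - 23665 = (-13833 - 1/765/4) - 23665 = (-13833 - 1*4/765) - 23665 = (-13833 - 4/765) - 23665 = -10582249/765 - 23665 = -28685974/765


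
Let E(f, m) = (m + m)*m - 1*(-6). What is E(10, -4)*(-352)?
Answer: -13376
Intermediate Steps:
E(f, m) = 6 + 2*m² (E(f, m) = (2*m)*m + 6 = 2*m² + 6 = 6 + 2*m²)
E(10, -4)*(-352) = (6 + 2*(-4)²)*(-352) = (6 + 2*16)*(-352) = (6 + 32)*(-352) = 38*(-352) = -13376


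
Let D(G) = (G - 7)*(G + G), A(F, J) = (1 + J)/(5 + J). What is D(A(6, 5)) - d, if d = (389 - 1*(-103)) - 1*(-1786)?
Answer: -57142/25 ≈ -2285.7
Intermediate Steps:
A(F, J) = (1 + J)/(5 + J)
D(G) = 2*G*(-7 + G) (D(G) = (-7 + G)*(2*G) = 2*G*(-7 + G))
d = 2278 (d = (389 + 103) + 1786 = 492 + 1786 = 2278)
D(A(6, 5)) - d = 2*((1 + 5)/(5 + 5))*(-7 + (1 + 5)/(5 + 5)) - 1*2278 = 2*(6/10)*(-7 + 6/10) - 2278 = 2*((1/10)*6)*(-7 + (1/10)*6) - 2278 = 2*(3/5)*(-7 + 3/5) - 2278 = 2*(3/5)*(-32/5) - 2278 = -192/25 - 2278 = -57142/25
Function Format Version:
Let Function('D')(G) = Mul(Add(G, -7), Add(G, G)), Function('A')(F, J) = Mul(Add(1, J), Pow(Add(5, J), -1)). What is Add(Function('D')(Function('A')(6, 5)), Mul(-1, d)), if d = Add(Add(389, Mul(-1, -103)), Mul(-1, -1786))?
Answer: Rational(-57142, 25) ≈ -2285.7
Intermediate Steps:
Function('A')(F, J) = Mul(Pow(Add(5, J), -1), Add(1, J))
Function('D')(G) = Mul(2, G, Add(-7, G)) (Function('D')(G) = Mul(Add(-7, G), Mul(2, G)) = Mul(2, G, Add(-7, G)))
d = 2278 (d = Add(Add(389, 103), 1786) = Add(492, 1786) = 2278)
Add(Function('D')(Function('A')(6, 5)), Mul(-1, d)) = Add(Mul(2, Mul(Pow(Add(5, 5), -1), Add(1, 5)), Add(-7, Mul(Pow(Add(5, 5), -1), Add(1, 5)))), Mul(-1, 2278)) = Add(Mul(2, Mul(Pow(10, -1), 6), Add(-7, Mul(Pow(10, -1), 6))), -2278) = Add(Mul(2, Mul(Rational(1, 10), 6), Add(-7, Mul(Rational(1, 10), 6))), -2278) = Add(Mul(2, Rational(3, 5), Add(-7, Rational(3, 5))), -2278) = Add(Mul(2, Rational(3, 5), Rational(-32, 5)), -2278) = Add(Rational(-192, 25), -2278) = Rational(-57142, 25)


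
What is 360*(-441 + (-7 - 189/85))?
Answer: -2755368/17 ≈ -1.6208e+5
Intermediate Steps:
360*(-441 + (-7 - 189/85)) = 360*(-441 - 784/85) = 360*(-38269/85) = -2755368/17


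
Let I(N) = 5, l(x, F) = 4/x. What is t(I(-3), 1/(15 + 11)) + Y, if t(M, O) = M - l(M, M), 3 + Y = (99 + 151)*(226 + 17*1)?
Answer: 303756/5 ≈ 60751.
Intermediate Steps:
Y = 60747 (Y = -3 + (99 + 151)*(226 + 17*1) = -3 + 250*(226 + 17) = -3 + 250*243 = -3 + 60750 = 60747)
t(M, O) = M - 4/M
t(I(-3), 1/(15 + 11)) + Y = (5 - 4/5) + 60747 = 21/5 + 60747 = 303756/5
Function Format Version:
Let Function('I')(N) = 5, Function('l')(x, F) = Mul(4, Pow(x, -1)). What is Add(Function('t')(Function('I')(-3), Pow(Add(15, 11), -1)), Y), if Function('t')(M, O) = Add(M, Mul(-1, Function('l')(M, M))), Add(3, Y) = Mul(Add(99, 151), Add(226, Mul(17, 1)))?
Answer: Rational(303756, 5) ≈ 60751.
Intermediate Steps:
Y = 60747 (Y = Add(-3, Mul(Add(99, 151), Add(226, Mul(17, 1)))) = Add(-3, Mul(250, Add(226, 17))) = Add(-3, Mul(250, 243)) = Add(-3, 60750) = 60747)
Function('t')(M, O) = Add(M, Mul(-4, Pow(M, -1))) (Function('t')(M, O) = Add(M, Mul(-1, Mul(4, Pow(M, -1)))) = Add(M, Mul(-4, Pow(M, -1))))
Add(Function('t')(Function('I')(-3), Pow(Add(15, 11), -1)), Y) = Add(Add(5, Mul(-4, Pow(5, -1))), 60747) = Add(Add(5, Mul(-4, Rational(1, 5))), 60747) = Add(Add(5, Rational(-4, 5)), 60747) = Add(Rational(21, 5), 60747) = Rational(303756, 5)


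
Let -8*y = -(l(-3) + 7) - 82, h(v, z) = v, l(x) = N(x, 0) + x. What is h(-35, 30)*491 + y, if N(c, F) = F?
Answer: -68697/4 ≈ -17174.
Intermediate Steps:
l(x) = x (l(x) = 0 + x = x)
y = 43/4 (y = -(-(-3 + 7) - 82)/8 = -(-1*4 - 82)/8 = -(-4 - 82)/8 = -⅛*(-86) = 43/4 ≈ 10.750)
h(-35, 30)*491 + y = -35*491 + 43/4 = -17185 + 43/4 = -68697/4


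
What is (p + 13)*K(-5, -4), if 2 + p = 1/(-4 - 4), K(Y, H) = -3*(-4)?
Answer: 261/2 ≈ 130.50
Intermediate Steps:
K(Y, H) = 12
p = -17/8 (p = -2 + 1/(-4 - 4) = -2 + 1/(-8) = -2 - ⅛ = -17/8 ≈ -2.1250)
(p + 13)*K(-5, -4) = (-17/8 + 13)*12 = (87/8)*12 = 261/2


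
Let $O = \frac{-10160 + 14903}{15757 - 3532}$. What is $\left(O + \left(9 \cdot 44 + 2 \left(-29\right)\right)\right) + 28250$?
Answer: $\frac{116497681}{4075} \approx 28588.0$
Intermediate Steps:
$O = \frac{1581}{4075}$ ($O = \frac{4743}{12225} = 4743 \cdot \frac{1}{12225} = \frac{1581}{4075} \approx 0.38798$)
$\left(O + \left(9 \cdot 44 + 2 \left(-29\right)\right)\right) + 28250 = \left(\frac{1581}{4075} + \left(9 \cdot 44 + 2 \left(-29\right)\right)\right) + 28250 = \left(\frac{1581}{4075} + \left(396 - 58\right)\right) + 28250 = \left(\frac{1581}{4075} + 338\right) + 28250 = \frac{1378931}{4075} + 28250 = \frac{116497681}{4075}$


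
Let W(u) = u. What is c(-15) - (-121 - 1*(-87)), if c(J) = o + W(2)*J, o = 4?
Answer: 8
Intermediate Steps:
c(J) = 4 + 2*J
c(-15) - (-121 - 1*(-87)) = (4 + 2*(-15)) - (-121 - 1*(-87)) = (4 - 30) - (-121 + 87) = -26 - 1*(-34) = -26 + 34 = 8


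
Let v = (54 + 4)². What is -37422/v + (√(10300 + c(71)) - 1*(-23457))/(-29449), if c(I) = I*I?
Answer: -84353559/7076174 - 23*√29/29449 ≈ -11.925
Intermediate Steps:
c(I) = I²
v = 3364 (v = 58² = 3364)
-37422/v + (√(10300 + c(71)) - 1*(-23457))/(-29449) = -37422/3364 + (√(10300 + 71²) - 1*(-23457))/(-29449) = -37422*1/3364 + (√(10300 + 5041) + 23457)*(-1/29449) = -18711/1682 + (√15341 + 23457)*(-1/29449) = -18711/1682 + (23*√29 + 23457)*(-1/29449) = -18711/1682 + (23457 + 23*√29)*(-1/29449) = -18711/1682 + (-3351/4207 - 23*√29/29449) = -84353559/7076174 - 23*√29/29449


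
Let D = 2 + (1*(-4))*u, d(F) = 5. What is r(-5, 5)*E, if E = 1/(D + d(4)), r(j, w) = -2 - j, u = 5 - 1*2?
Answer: -⅗ ≈ -0.60000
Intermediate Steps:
u = 3 (u = 5 - 2 = 3)
D = -10 (D = 2 + (1*(-4))*3 = 2 - 4*3 = 2 - 12 = -10)
E = -⅕ (E = 1/(-10 + 5) = 1/(-5) = -⅕ ≈ -0.20000)
r(-5, 5)*E = (-2 - 1*(-5))*(-⅕) = (-2 + 5)*(-⅕) = 3*(-⅕) = -⅗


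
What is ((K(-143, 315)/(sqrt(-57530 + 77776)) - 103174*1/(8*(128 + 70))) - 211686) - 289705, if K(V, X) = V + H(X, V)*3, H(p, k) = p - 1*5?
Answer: -397153259/792 + 787*sqrt(20246)/20246 ≈ -5.0145e+5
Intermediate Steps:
H(p, k) = -5 + p (H(p, k) = p - 5 = -5 + p)
K(V, X) = -15 + V + 3*X (K(V, X) = V + (-5 + X)*3 = V + (-15 + 3*X) = -15 + V + 3*X)
((K(-143, 315)/(sqrt(-57530 + 77776)) - 103174*1/(8*(128 + 70))) - 211686) - 289705 = (((-15 - 143 + 3*315)/(sqrt(-57530 + 77776)) - 103174*1/(8*(128 + 70))) - 211686) - 289705 = (((-15 - 143 + 945)/(sqrt(20246)) - 103174/(198*8)) - 211686) - 289705 = ((787*(sqrt(20246)/20246) - 103174/1584) - 211686) - 289705 = ((787*sqrt(20246)/20246 - 103174*1/1584) - 211686) - 289705 = ((787*sqrt(20246)/20246 - 51587/792) - 211686) - 289705 = ((-51587/792 + 787*sqrt(20246)/20246) - 211686) - 289705 = (-167706899/792 + 787*sqrt(20246)/20246) - 289705 = -397153259/792 + 787*sqrt(20246)/20246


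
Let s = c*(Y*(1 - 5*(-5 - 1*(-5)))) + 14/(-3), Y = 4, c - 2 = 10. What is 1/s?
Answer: 3/130 ≈ 0.023077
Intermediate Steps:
c = 12 (c = 2 + 10 = 12)
s = 130/3 (s = 12*(4*(1 - 5*(-5 - 1*(-5)))) + 14/(-3) = 12*(4*(1 - 5*(-5 + 5))) + 14*(-⅓) = 12*(4*(1 - 5*0)) - 14/3 = 12*(4*(1 + 0)) - 14/3 = 12*(4*1) - 14/3 = 12*4 - 14/3 = 48 - 14/3 = 130/3 ≈ 43.333)
1/s = 1/(130/3) = 3/130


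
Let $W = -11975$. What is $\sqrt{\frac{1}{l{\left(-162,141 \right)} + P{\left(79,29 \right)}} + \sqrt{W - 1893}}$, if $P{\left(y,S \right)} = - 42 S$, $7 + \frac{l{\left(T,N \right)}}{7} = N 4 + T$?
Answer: $\frac{\sqrt{1547 + 4786418 i \sqrt{3467}}}{1547} \approx 7.6734 + 7.6734 i$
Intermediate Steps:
$l{\left(T,N \right)} = -49 + 7 T + 28 N$ ($l{\left(T,N \right)} = -49 + 7 \left(N 4 + T\right) = -49 + 7 \left(4 N + T\right) = -49 + 7 \left(T + 4 N\right) = -49 + \left(7 T + 28 N\right) = -49 + 7 T + 28 N$)
$\sqrt{\frac{1}{l{\left(-162,141 \right)} + P{\left(79,29 \right)}} + \sqrt{W - 1893}} = \sqrt{\frac{1}{\left(-49 + 7 \left(-162\right) + 28 \cdot 141\right) - 1218} + \sqrt{-11975 - 1893}} = \sqrt{\frac{1}{\left(-49 - 1134 + 3948\right) - 1218} + \sqrt{-13868}} = \sqrt{\frac{1}{2765 - 1218} + 2 i \sqrt{3467}} = \sqrt{\frac{1}{1547} + 2 i \sqrt{3467}}$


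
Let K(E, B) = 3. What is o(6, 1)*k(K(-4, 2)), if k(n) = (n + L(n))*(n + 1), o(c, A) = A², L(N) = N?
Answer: 24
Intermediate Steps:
k(n) = 2*n*(1 + n) (k(n) = (n + n)*(n + 1) = (2*n)*(1 + n) = 2*n*(1 + n))
o(6, 1)*k(K(-4, 2)) = 1²*(2*3*(1 + 3)) = 1*(2*3*4) = 1*24 = 24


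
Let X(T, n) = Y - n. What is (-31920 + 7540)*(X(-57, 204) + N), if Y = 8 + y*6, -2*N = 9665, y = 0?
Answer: 122594830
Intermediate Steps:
N = -9665/2 (N = -½*9665 = -9665/2 ≈ -4832.5)
Y = 8 (Y = 8 + 0*6 = 8 + 0 = 8)
X(T, n) = 8 - n
(-31920 + 7540)*(X(-57, 204) + N) = (-31920 + 7540)*((8 - 1*204) - 9665/2) = -24380*((8 - 204) - 9665/2) = -24380*(-196 - 9665/2) = -24380*(-10057/2) = 122594830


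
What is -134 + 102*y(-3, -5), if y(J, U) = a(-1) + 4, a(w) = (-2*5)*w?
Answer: 1294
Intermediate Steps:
a(w) = -10*w
y(J, U) = 14 (y(J, U) = -10*(-1) + 4 = 10 + 4 = 14)
-134 + 102*y(-3, -5) = -134 + 102*14 = -134 + 1428 = 1294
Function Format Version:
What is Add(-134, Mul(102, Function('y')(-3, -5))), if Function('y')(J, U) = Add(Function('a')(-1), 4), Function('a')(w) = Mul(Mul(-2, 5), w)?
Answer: 1294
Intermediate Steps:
Function('a')(w) = Mul(-10, w)
Function('y')(J, U) = 14 (Function('y')(J, U) = Add(Mul(-10, -1), 4) = Add(10, 4) = 14)
Add(-134, Mul(102, Function('y')(-3, -5))) = Add(-134, Mul(102, 14)) = Add(-134, 1428) = 1294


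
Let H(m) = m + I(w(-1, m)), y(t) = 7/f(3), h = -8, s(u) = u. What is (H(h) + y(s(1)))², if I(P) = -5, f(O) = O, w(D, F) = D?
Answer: 1024/9 ≈ 113.78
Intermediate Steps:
y(t) = 7/3
H(m) = -5 + m (H(m) = m - 5 = -5 + m)
(H(h) + y(s(1)))² = ((-5 - 8) + 7/3)² = (-13 + 7/3)² = (-32/3)² = 1024/9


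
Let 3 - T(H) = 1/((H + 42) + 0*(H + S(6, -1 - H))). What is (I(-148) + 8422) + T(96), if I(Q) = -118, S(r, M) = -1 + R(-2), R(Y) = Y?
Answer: 1146365/138 ≈ 8307.0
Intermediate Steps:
S(r, M) = -3 (S(r, M) = -1 - 2 = -3)
T(H) = 3 - 1/(42 + H) (T(H) = 3 - 1/((H + 42) + 0*(H - 3)) = 3 - 1/((42 + H) + 0*(-3 + H)) = 3 - 1/((42 + H) + 0) = 3 - 1/(42 + H))
(I(-148) + 8422) + T(96) = (-118 + 8422) + (125 + 3*96)/(42 + 96) = 8304 + (125 + 288)/138 = 8304 + (1/138)*413 = 8304 + 413/138 = 1146365/138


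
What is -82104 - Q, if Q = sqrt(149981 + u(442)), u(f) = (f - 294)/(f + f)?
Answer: -82104 - sqrt(7325230198)/221 ≈ -82491.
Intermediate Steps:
u(f) = (-294 + f)/(2*f) (u(f) = (-294 + f)/((2*f)) = (-294 + f)*(1/(2*f)) = (-294 + f)/(2*f))
Q = sqrt(7325230198)/221 (Q = sqrt(149981 + (1/2)*(-294 + 442)/442) = sqrt(149981 + (1/2)*(1/442)*148) = sqrt(149981 + 37/221) = sqrt(33145838/221) = sqrt(7325230198)/221 ≈ 387.27)
-82104 - Q = -82104 - sqrt(7325230198)/221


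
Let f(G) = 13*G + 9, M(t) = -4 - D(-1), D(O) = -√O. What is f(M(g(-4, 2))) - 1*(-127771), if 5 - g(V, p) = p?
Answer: 127728 + 13*I ≈ 1.2773e+5 + 13.0*I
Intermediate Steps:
g(V, p) = 5 - p
M(t) = -4 + I (M(t) = -4 - (-1)*√(-1) = -4 - (-1)*I = -4 + I)
f(G) = 9 + 13*G
f(M(g(-4, 2))) - 1*(-127771) = (9 + 13*(-4 + I)) - 1*(-127771) = (9 + (-52 + 13*I)) + 127771 = (-43 + 13*I) + 127771 = 127728 + 13*I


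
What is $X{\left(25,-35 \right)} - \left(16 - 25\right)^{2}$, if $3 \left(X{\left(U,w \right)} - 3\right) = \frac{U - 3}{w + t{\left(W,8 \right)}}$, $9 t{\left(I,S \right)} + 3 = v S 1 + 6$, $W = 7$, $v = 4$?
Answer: $- \frac{10953}{140} \approx -78.236$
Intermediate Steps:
$t{\left(I,S \right)} = \frac{1}{3} + \frac{4 S}{9}$ ($t{\left(I,S \right)} = - \frac{1}{3} + \frac{4 S 1 + 6}{9} = - \frac{1}{3} + \frac{4 S + 6}{9} = - \frac{1}{3} + \frac{6 + 4 S}{9} = - \frac{1}{3} + \left(\frac{2}{3} + \frac{4 S}{9}\right) = \frac{1}{3} + \frac{4 S}{9}$)
$X{\left(U,w \right)} = 3 + \frac{-3 + U}{3 \left(\frac{35}{9} + w\right)}$ ($X{\left(U,w \right)} = 3 + \frac{\left(U - 3\right) \frac{1}{w + \left(\frac{1}{3} + \frac{4}{9} \cdot 8\right)}}{3} = 3 + \frac{\left(-3 + U\right) \frac{1}{w + \left(\frac{1}{3} + \frac{32}{9}\right)}}{3} = 3 + \frac{\left(-3 + U\right) \frac{1}{w + \frac{35}{9}}}{3} = 3 + \frac{\left(-3 + U\right) \frac{1}{\frac{35}{9} + w}}{3} = 3 + \frac{\frac{1}{\frac{35}{9} + w} \left(-3 + U\right)}{3} = 3 + \frac{-3 + U}{3 \left(\frac{35}{9} + w\right)}$)
$X{\left(25,-35 \right)} - \left(16 - 25\right)^{2} = \frac{3 \left(32 + 25 + 9 \left(-35\right)\right)}{35 + 9 \left(-35\right)} - \left(16 - 25\right)^{2} = \frac{3 \left(32 + 25 - 315\right)}{35 - 315} - \left(-9\right)^{2} = 3 \frac{1}{-280} \left(-258\right) - 81 = 3 \left(- \frac{1}{280}\right) \left(-258\right) - 81 = \frac{387}{140} - 81 = - \frac{10953}{140}$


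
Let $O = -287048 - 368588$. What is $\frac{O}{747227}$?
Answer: $- \frac{655636}{747227} \approx -0.87743$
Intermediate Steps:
$O = -655636$
$\frac{O}{747227} = - \frac{655636}{747227}$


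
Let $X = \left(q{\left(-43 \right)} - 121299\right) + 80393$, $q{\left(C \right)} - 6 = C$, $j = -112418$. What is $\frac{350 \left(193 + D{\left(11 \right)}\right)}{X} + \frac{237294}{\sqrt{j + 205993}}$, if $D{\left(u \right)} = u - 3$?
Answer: $- \frac{10050}{5849} + \frac{237294 \sqrt{3743}}{18715} \approx 774.0$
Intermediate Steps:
$D{\left(u \right)} = -3 + u$ ($D{\left(u \right)} = u - 3 = -3 + u$)
$q{\left(C \right)} = 6 + C$
$X = -40943$ ($X = \left(\left(6 - 43\right) - 121299\right) + 80393 = \left(-37 - 121299\right) + 80393 = -121336 + 80393 = -40943$)
$\frac{350 \left(193 + D{\left(11 \right)}\right)}{X} + \frac{237294}{\sqrt{j + 205993}} = \frac{350 \left(193 + \left(-3 + 11\right)\right)}{-40943} + \frac{237294}{\sqrt{-112418 + 205993}} = 350 \left(193 + 8\right) \left(- \frac{1}{40943}\right) + \frac{237294}{\sqrt{93575}} = 350 \cdot 201 \left(- \frac{1}{40943}\right) + \frac{237294}{5 \sqrt{3743}} = 70350 \left(- \frac{1}{40943}\right) + 237294 \frac{\sqrt{3743}}{18715} = - \frac{10050}{5849} + \frac{237294 \sqrt{3743}}{18715}$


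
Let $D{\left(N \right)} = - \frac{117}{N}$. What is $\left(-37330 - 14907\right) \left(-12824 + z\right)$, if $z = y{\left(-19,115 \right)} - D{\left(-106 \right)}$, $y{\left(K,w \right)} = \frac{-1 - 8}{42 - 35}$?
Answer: $\frac{497148983897}{742} \approx 6.7001 \cdot 10^{8}$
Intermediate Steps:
$y{\left(K,w \right)} = - \frac{9}{7}$
$z = - \frac{1773}{742}$ ($z = - \frac{9}{7} - - \frac{117}{-106} = - \frac{9}{7} - \left(-117\right) \left(- \frac{1}{106}\right) = - \frac{9}{7} - \frac{117}{106} = - \frac{1773}{742} \approx -2.3895$)
$\left(-37330 - 14907\right) \left(-12824 + z\right) = \left(-37330 - 14907\right) \left(-12824 - \frac{1773}{742}\right) = \left(-52237\right) \left(- \frac{9517181}{742}\right) = \frac{497148983897}{742}$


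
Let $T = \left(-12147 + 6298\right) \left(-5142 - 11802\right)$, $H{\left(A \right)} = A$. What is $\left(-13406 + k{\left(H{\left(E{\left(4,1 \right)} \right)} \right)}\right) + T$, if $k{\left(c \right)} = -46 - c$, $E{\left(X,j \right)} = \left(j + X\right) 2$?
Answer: $99091994$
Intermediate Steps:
$E{\left(X,j \right)} = 2 X + 2 j$ ($E{\left(X,j \right)} = \left(X + j\right) 2 = 2 X + 2 j$)
$T = 99105456$ ($T = \left(-5849\right) \left(-16944\right) = 99105456$)
$\left(-13406 + k{\left(H{\left(E{\left(4,1 \right)} \right)} \right)}\right) + T = \left(-13406 - \left(46 + 2 + 8\right)\right) + 99105456 = \left(-13406 - 56\right) + 99105456 = -13462 + 99105456 = 99091994$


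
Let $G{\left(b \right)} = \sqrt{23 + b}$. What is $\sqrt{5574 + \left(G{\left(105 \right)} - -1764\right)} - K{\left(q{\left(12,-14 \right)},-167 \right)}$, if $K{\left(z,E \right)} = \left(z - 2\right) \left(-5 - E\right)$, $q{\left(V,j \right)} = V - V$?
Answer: $324 + \sqrt{7338 + 8 \sqrt{2}} \approx 409.73$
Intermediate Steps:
$q{\left(V,j \right)} = 0$
$K{\left(z,E \right)} = \left(-5 - E\right) \left(-2 + z\right)$ ($K{\left(z,E \right)} = \left(-2 + z\right) \left(-5 - E\right) = \left(-5 - E\right) \left(-2 + z\right)$)
$\sqrt{5574 + \left(G{\left(105 \right)} - -1764\right)} - K{\left(q{\left(12,-14 \right)},-167 \right)} = \sqrt{5574 + \left(\sqrt{23 + 105} - -1764\right)} - \left(10 - 0 + 2 \left(-167\right) - \left(-167\right) 0\right) = \sqrt{5574 + \left(\sqrt{128} + 1764\right)} - \left(10 + 0 - 334 + 0\right) = \sqrt{5574 + \left(8 \sqrt{2} + 1764\right)} - -324 = \sqrt{5574 + \left(1764 + 8 \sqrt{2}\right)} + 324 = \sqrt{7338 + 8 \sqrt{2}} + 324 = 324 + \sqrt{7338 + 8 \sqrt{2}}$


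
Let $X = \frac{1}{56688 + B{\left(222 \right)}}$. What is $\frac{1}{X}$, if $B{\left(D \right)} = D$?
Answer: $56910$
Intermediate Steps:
$X = \frac{1}{56910}$ ($X = \frac{1}{56688 + 222} = \frac{1}{56910} \approx 1.7572 \cdot 10^{-5}$)
$\frac{1}{X} = \frac{1}{\frac{1}{56910}} = 56910$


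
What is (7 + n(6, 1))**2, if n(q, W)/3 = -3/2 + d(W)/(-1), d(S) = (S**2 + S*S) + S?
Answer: 169/4 ≈ 42.250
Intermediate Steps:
d(S) = S + 2*S**2 (d(S) = (S**2 + S**2) + S = 2*S**2 + S = S + 2*S**2)
n(q, W) = -9/2 - 3*W*(1 + 2*W) (n(q, W) = 3*(-3/2 + (W*(1 + 2*W))/(-1)) = 3*(-3*1/2 + (W*(1 + 2*W))*(-1)) = 3*(-3/2 - W*(1 + 2*W)) = -9/2 - 3*W*(1 + 2*W))
(7 + n(6, 1))**2 = (7 + (-9/2 - 3*1*(1 + 2*1)))**2 = (7 + (-9/2 - 3*1*(1 + 2)))**2 = (7 + (-9/2 - 3*1*3))**2 = (7 + (-9/2 - 9))**2 = (7 - 27/2)**2 = (-13/2)**2 = 169/4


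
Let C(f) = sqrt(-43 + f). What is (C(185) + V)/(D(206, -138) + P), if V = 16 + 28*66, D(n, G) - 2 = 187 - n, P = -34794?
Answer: -1864/34811 - sqrt(142)/34811 ≈ -0.053889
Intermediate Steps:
D(n, G) = 189 - n (D(n, G) = 2 + (187 - n) = 189 - n)
V = 1864 (V = 16 + 1848 = 1864)
(C(185) + V)/(D(206, -138) + P) = (sqrt(-43 + 185) + 1864)/((189 - 1*206) - 34794) = (sqrt(142) + 1864)/((189 - 206) - 34794) = (1864 + sqrt(142))/(-17 - 34794) = (1864 + sqrt(142))/(-34811) = (1864 + sqrt(142))*(-1/34811) = -1864/34811 - sqrt(142)/34811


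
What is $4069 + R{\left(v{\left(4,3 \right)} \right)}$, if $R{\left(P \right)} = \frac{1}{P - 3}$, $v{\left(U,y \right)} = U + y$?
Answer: $\frac{16277}{4} \approx 4069.3$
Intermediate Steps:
$R{\left(P \right)} = \frac{1}{-3 + P}$
$4069 + R{\left(v{\left(4,3 \right)} \right)} = 4069 + \frac{1}{-3 + \left(4 + 3\right)} = 4069 + \frac{1}{-3 + 7} = 4069 + \frac{1}{4} = \frac{16277}{4}$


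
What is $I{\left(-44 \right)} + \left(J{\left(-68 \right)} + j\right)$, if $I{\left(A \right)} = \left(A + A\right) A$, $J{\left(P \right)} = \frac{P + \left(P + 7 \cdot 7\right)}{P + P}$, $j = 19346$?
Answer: $\frac{3157735}{136} \approx 23219.0$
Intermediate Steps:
$J{\left(P \right)} = \frac{49 + 2 P}{2 P}$ ($J{\left(P \right)} = \frac{P + \left(P + 49\right)}{2 P} = \left(P + \left(49 + P\right)\right) \frac{1}{2 P} = \left(49 + 2 P\right) \frac{1}{2 P} = \frac{49 + 2 P}{2 P}$)
$I{\left(A \right)} = 2 A^{2}$ ($I{\left(A \right)} = 2 A A = 2 A^{2}$)
$I{\left(-44 \right)} + \left(J{\left(-68 \right)} + j\right) = 2 \left(-44\right)^{2} + \left(\frac{\frac{49}{2} - 68}{-68} + 19346\right) = 2 \cdot 1936 + \left(\left(- \frac{1}{68}\right) \left(- \frac{87}{2}\right) + 19346\right) = 3872 + \left(\frac{87}{136} + 19346\right) = 3872 + \frac{2631143}{136} = \frac{3157735}{136}$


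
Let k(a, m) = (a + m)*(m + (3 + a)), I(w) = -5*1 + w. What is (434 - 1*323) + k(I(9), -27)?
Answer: 571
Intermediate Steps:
I(w) = -5 + w
k(a, m) = (a + m)*(3 + a + m)
(434 - 1*323) + k(I(9), -27) = (434 - 1*323) + ((-5 + 9)² + (-27)² + 3*(-5 + 9) + 3*(-27) + 2*(-5 + 9)*(-27)) = (434 - 323) + (4² + 729 + 3*4 - 81 + 2*4*(-27)) = 111 + (16 + 729 + 12 - 81 - 216) = 111 + 460 = 571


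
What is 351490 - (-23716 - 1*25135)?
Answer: 400341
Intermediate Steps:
351490 - (-23716 - 1*25135) = 351490 - (-23716 - 25135) = 351490 - 1*(-48851) = 351490 + 48851 = 400341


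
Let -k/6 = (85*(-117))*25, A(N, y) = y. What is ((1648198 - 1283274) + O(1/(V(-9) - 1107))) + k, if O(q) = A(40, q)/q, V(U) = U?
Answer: 1856675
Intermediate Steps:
O(q) = 1 (O(q) = q/q = 1)
k = 1491750 (k = -6*85*(-117)*25 = -(-59670)*25 = -6*(-248625) = 1491750)
((1648198 - 1283274) + O(1/(V(-9) - 1107))) + k = ((1648198 - 1283274) + 1) + 1491750 = (364924 + 1) + 1491750 = 364925 + 1491750 = 1856675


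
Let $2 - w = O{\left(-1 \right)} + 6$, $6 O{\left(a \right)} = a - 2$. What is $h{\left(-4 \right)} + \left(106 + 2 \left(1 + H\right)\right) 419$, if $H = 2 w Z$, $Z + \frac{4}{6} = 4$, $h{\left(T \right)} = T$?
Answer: $\frac{77084}{3} \approx 25695.0$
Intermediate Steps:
$O{\left(a \right)} = - \frac{1}{3} + \frac{a}{6}$ ($O{\left(a \right)} = \frac{a - 2}{6} = \frac{-2 + a}{6} = - \frac{1}{3} + \frac{a}{6}$)
$w = - \frac{7}{2}$ ($w = 2 - \left(\left(- \frac{1}{3} + \frac{1}{6} \left(-1\right)\right) + 6\right) = 2 - \left(\left(- \frac{1}{3} - \frac{1}{6}\right) + 6\right) = 2 - \left(- \frac{1}{2} + 6\right) = 2 - \frac{11}{2} = - \frac{7}{2} \approx -3.5$)
$Z = \frac{10}{3}$ ($Z = - \frac{2}{3} + 4 = \frac{10}{3} \approx 3.3333$)
$H = - \frac{70}{3}$ ($H = 2 \left(- \frac{7}{2}\right) \frac{10}{3} = \left(-7\right) \frac{10}{3} = - \frac{70}{3} \approx -23.333$)
$h{\left(-4 \right)} + \left(106 + 2 \left(1 + H\right)\right) 419 = -4 + \left(106 + 2 \left(1 - \frac{70}{3}\right)\right) 419 = -4 + \left(106 + 2 \left(- \frac{67}{3}\right)\right) 419 = -4 + \left(106 - \frac{134}{3}\right) 419 = -4 + \frac{184}{3} \cdot 419 = -4 + \frac{77096}{3} = \frac{77084}{3}$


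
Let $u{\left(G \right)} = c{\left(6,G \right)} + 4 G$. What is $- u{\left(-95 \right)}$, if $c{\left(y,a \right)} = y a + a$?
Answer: $1045$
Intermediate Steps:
$c{\left(y,a \right)} = a + a y$ ($c{\left(y,a \right)} = a y + a = a + a y$)
$u{\left(G \right)} = 11 G$ ($u{\left(G \right)} = G \left(1 + 6\right) + 4 G = G 7 + 4 G = 7 G + 4 G = 11 G$)
$- u{\left(-95 \right)} = - 11 \left(-95\right) = \left(-1\right) \left(-1045\right) = 1045$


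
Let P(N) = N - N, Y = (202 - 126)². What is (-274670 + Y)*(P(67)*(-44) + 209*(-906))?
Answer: 50916154476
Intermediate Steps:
Y = 5776 (Y = 76² = 5776)
P(N) = 0
(-274670 + Y)*(P(67)*(-44) + 209*(-906)) = (-274670 + 5776)*(0*(-44) + 209*(-906)) = -268894*(0 - 189354) = -268894*(-189354) = 50916154476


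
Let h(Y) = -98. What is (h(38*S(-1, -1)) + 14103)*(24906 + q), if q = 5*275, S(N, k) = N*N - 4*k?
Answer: 368065405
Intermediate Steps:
S(N, k) = N**2 - 4*k
q = 1375
(h(38*S(-1, -1)) + 14103)*(24906 + q) = (-98 + 14103)*(24906 + 1375) = 14005*26281 = 368065405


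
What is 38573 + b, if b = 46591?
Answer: 85164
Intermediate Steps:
38573 + b = 38573 + 46591 = 85164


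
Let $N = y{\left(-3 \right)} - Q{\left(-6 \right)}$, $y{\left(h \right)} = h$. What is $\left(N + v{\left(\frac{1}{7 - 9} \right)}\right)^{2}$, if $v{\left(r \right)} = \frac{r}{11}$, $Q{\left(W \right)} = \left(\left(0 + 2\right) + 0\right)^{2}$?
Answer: $\frac{24025}{484} \approx 49.638$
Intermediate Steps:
$Q{\left(W \right)} = 4$ ($Q{\left(W \right)} = \left(2 + 0\right)^{2} = 2^{2} = 4$)
$N = -7$ ($N = -3 - 4 = -7$)
$v{\left(r \right)} = \frac{r}{11}$ ($v{\left(r \right)} = r \frac{1}{11} = \frac{r}{11}$)
$\left(N + v{\left(\frac{1}{7 - 9} \right)}\right)^{2} = \left(-7 + \frac{1}{11 \left(7 - 9\right)}\right)^{2} = \left(-7 + \frac{1}{11 \left(-2\right)}\right)^{2} = \left(-7 + \frac{1}{11} \left(- \frac{1}{2}\right)\right)^{2} = \left(-7 - \frac{1}{22}\right)^{2} = \left(- \frac{155}{22}\right)^{2} = \frac{24025}{484}$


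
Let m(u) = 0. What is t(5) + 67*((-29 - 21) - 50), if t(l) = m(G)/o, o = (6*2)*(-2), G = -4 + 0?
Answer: -6700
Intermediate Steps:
G = -4
o = -24 (o = 12*(-2) = -24)
t(l) = 0 (t(l) = 0/(-24) = 0*(-1/24) = 0)
t(5) + 67*((-29 - 21) - 50) = 0 + 67*((-29 - 21) - 50) = 0 + 67*(-50 - 50) = 0 + 67*(-100) = 0 - 6700 = -6700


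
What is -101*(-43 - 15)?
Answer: 5858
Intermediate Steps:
-101*(-43 - 15) = -101*(-58) = -1*(-5858) = 5858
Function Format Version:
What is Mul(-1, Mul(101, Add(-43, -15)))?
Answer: 5858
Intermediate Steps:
Mul(-1, Mul(101, Add(-43, -15))) = Mul(-1, Mul(101, -58)) = Mul(-1, -5858) = 5858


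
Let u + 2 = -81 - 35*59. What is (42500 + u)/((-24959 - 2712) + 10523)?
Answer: -10088/4287 ≈ -2.3532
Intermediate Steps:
u = -2148 (u = -2 + (-81 - 35*59) = -2 + (-81 - 2065) = -2 - 2146 = -2148)
(42500 + u)/((-24959 - 2712) + 10523) = (42500 - 2148)/((-24959 - 2712) + 10523) = 40352/(-27671 + 10523) = 40352/(-17148) = 40352*(-1/17148) = -10088/4287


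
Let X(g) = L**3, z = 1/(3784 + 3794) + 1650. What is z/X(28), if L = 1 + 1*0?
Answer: 12503701/7578 ≈ 1650.0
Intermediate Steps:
L = 1 (L = 1 + 0 = 1)
z = 12503701/7578 (z = 1/7578 + 1650 = 12503701/7578 ≈ 1650.0)
X(g) = 1 (X(g) = 1**3 = 1)
z/X(28) = (12503701/7578)/1 = (12503701/7578)*1 = 12503701/7578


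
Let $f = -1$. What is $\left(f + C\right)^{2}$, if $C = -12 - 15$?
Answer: $784$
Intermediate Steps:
$C = -27$
$\left(f + C\right)^{2} = \left(-1 - 27\right)^{2} = \left(-28\right)^{2} = 784$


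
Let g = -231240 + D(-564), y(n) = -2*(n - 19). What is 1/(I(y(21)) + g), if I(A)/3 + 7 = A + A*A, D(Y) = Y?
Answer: -1/231789 ≈ -4.3143e-6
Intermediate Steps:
y(n) = 38 - 2*n (y(n) = -2*(-19 + n) = 38 - 2*n)
I(A) = -21 + 3*A + 3*A**2 (I(A) = -21 + 3*(A + A*A) = -21 + 3*(A + A**2) = -21 + (3*A + 3*A**2) = -21 + 3*A + 3*A**2)
g = -231804 (g = -231240 - 564 = -231804)
1/(I(y(21)) + g) = 1/((-21 + 3*(38 - 2*21) + 3*(38 - 2*21)**2) - 231804) = 1/((-21 + 3*(38 - 42) + 3*(38 - 42)**2) - 231804) = 1/((-21 + 3*(-4) + 3*(-4)**2) - 231804) = 1/((-21 - 12 + 3*16) - 231804) = 1/((-21 - 12 + 48) - 231804) = 1/(15 - 231804) = 1/(-231789) = -1/231789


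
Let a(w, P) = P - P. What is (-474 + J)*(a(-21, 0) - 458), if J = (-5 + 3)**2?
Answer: 215260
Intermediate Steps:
a(w, P) = 0
J = 4 (J = (-2)**2 = 4)
(-474 + J)*(a(-21, 0) - 458) = (-474 + 4)*(0 - 458) = -470*(-458) = 215260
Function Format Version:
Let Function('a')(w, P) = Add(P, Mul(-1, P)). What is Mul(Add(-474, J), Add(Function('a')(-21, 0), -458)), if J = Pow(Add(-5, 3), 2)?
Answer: 215260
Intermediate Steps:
Function('a')(w, P) = 0
J = 4 (J = Pow(-2, 2) = 4)
Mul(Add(-474, J), Add(Function('a')(-21, 0), -458)) = Mul(Add(-474, 4), Add(0, -458)) = Mul(-470, -458) = 215260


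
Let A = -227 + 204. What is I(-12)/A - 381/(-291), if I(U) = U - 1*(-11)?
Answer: 3018/2231 ≈ 1.3528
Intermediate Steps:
A = -23
I(U) = 11 + U (I(U) = U + 11 = 11 + U)
I(-12)/A - 381/(-291) = (11 - 12)/(-23) - 381/(-291) = -1*(-1/23) - 381*(-1/291) = 1/23 + 127/97 = 3018/2231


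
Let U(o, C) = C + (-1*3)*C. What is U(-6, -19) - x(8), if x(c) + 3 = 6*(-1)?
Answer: 47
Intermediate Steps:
U(o, C) = -2*C (U(o, C) = C - 3*C = -2*C)
x(c) = -9 (x(c) = -3 + 6*(-1) = -3 - 6 = -9)
U(-6, -19) - x(8) = -2*(-19) - 1*(-9) = 38 + 9 = 47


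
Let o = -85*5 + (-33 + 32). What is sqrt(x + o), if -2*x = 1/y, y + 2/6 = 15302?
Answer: I*sqrt(3590786694030)/91810 ≈ 20.64*I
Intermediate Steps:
y = 45905/3 (y = -1/3 + 15302 = 45905/3 ≈ 15302.)
x = -3/91810 (x = -1/(2*45905/3) = -1/2*3/45905 = -3/91810 ≈ -3.2676e-5)
o = -426 (o = -425 - 1 = -426)
sqrt(x + o) = sqrt(-3/91810 - 426) = sqrt(-39111063/91810) = I*sqrt(3590786694030)/91810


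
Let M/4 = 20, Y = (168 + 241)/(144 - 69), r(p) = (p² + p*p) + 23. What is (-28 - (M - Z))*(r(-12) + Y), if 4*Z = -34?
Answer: -2765011/75 ≈ -36867.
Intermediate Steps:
Z = -17/2 (Z = (¼)*(-34) = -17/2 ≈ -8.5000)
r(p) = 23 + 2*p² (r(p) = (p² + p²) + 23 = 2*p² + 23 = 23 + 2*p²)
Y = 409/75 ≈ 5.4533
M = 80 (M = 4*20 = 80)
(-28 - (M - Z))*(r(-12) + Y) = (-28 - (80 - 1*(-17/2)))*((23 + 2*(-12)²) + 409/75) = (-28 - (80 + 17/2))*((23 + 2*144) + 409/75) = (-28 - 1*177/2)*((23 + 288) + 409/75) = (-28 - 177/2)*(311 + 409/75) = -233/2*23734/75 = -2765011/75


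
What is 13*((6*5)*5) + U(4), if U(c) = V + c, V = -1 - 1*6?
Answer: 1947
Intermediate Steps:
V = -7 (V = -1 - 6 = -7)
U(c) = -7 + c
13*((6*5)*5) + U(4) = 13*((6*5)*5) + (-7 + 4) = 13*(30*5) - 3 = 13*150 - 3 = 1950 - 3 = 1947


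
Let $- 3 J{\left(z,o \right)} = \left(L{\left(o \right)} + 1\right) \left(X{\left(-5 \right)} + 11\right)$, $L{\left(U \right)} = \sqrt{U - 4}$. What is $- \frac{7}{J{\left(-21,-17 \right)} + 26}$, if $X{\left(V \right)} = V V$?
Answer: $- \frac{7}{230} - \frac{3 i \sqrt{21}}{115} \approx -0.030435 - 0.11955 i$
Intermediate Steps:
$X{\left(V \right)} = V^{2}$
$L{\left(U \right)} = \sqrt{-4 + U}$
$J{\left(z,o \right)} = -12 - 12 \sqrt{-4 + o}$ ($J{\left(z,o \right)} = - \frac{\left(\sqrt{-4 + o} + 1\right) \left(\left(-5\right)^{2} + 11\right)}{3} = - \frac{\left(1 + \sqrt{-4 + o}\right) \left(25 + 11\right)}{3} = - \frac{\left(1 + \sqrt{-4 + o}\right) 36}{3} = - \frac{36 + 36 \sqrt{-4 + o}}{3} = -12 - 12 \sqrt{-4 + o}$)
$- \frac{7}{J{\left(-21,-17 \right)} + 26} = - \frac{7}{\left(-12 - 12 \sqrt{-4 - 17}\right) + 26} = - \frac{7}{\left(-12 - 12 \sqrt{-21}\right) + 26} = - \frac{7}{\left(-12 - 12 i \sqrt{21}\right) + 26} = - \frac{7}{14 - 12 i \sqrt{21}}$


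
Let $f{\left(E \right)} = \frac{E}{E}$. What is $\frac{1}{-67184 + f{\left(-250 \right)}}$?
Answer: $- \frac{1}{67183} \approx -1.4885 \cdot 10^{-5}$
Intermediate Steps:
$f{\left(E \right)} = 1$
$\frac{1}{-67184 + f{\left(-250 \right)}} = \frac{1}{-67184 + 1} = \frac{1}{-67183} = - \frac{1}{67183}$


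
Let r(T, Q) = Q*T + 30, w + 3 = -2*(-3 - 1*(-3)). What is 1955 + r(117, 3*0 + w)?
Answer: 1634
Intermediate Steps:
w = -3 (w = -3 - 2*(-3 - 1*(-3)) = -3 - 2*(-3 + 3) = -3 - 2*0 = -3 + 0 = -3)
r(T, Q) = 30 + Q*T
1955 + r(117, 3*0 + w) = 1955 + (30 + (3*0 - 3)*117) = 1955 + (30 + (0 - 3)*117) = 1955 + (30 - 3*117) = 1955 + (30 - 351) = 1955 - 321 = 1634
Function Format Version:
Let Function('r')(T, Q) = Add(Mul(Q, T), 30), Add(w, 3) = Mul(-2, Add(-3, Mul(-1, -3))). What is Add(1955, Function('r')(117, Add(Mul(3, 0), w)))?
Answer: 1634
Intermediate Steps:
w = -3 (w = Add(-3, Mul(-2, Add(-3, Mul(-1, -3)))) = Add(-3, Mul(-2, Add(-3, 3))) = Add(-3, Mul(-2, 0)) = Add(-3, 0) = -3)
Function('r')(T, Q) = Add(30, Mul(Q, T))
Add(1955, Function('r')(117, Add(Mul(3, 0), w))) = Add(1955, Add(30, Mul(Add(Mul(3, 0), -3), 117))) = Add(1955, Add(30, Mul(Add(0, -3), 117))) = Add(1955, Add(30, Mul(-3, 117))) = Add(1955, Add(30, -351)) = Add(1955, -321) = 1634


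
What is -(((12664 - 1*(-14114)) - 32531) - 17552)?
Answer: 23305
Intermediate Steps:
-(((12664 - 1*(-14114)) - 32531) - 17552) = -(((12664 + 14114) - 32531) - 17552) = -((26778 - 32531) - 17552) = -(-5753 - 17552) = -1*(-23305) = 23305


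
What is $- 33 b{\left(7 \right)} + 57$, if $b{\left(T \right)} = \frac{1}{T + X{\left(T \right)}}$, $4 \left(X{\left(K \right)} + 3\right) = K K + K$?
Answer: $\frac{331}{6} \approx 55.167$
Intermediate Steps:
$X{\left(K \right)} = -3 + \frac{K}{4} + \frac{K^{2}}{4}$ ($X{\left(K \right)} = -3 + \frac{K K + K}{4} = -3 + \frac{K^{2} + K}{4} = -3 + \frac{K + K^{2}}{4} = -3 + \left(\frac{K}{4} + \frac{K^{2}}{4}\right) = -3 + \frac{K}{4} + \frac{K^{2}}{4}$)
$b{\left(T \right)} = \frac{1}{-3 + \frac{T^{2}}{4} + \frac{5 T}{4}}$ ($b{\left(T \right)} = \frac{1}{T + \left(-3 + \frac{T}{4} + \frac{T^{2}}{4}\right)} = \frac{1}{-3 + \frac{T^{2}}{4} + \frac{5 T}{4}}$)
$- 33 b{\left(7 \right)} + 57 = - 33 \frac{4}{-12 + 7^{2} + 5 \cdot 7} + 57 = - 33 \frac{4}{-12 + 49 + 35} + 57 = - 33 \cdot \frac{4}{72} + 57 = - 33 \cdot 4 \cdot \frac{1}{72} + 57 = \left(-33\right) \frac{1}{18} + 57 = - \frac{11}{6} + 57 = \frac{331}{6}$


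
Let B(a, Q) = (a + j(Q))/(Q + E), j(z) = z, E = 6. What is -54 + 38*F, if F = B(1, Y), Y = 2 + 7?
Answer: -86/3 ≈ -28.667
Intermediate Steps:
Y = 9
B(a, Q) = (Q + a)/(6 + Q) (B(a, Q) = (a + Q)/(Q + 6) = (Q + a)/(6 + Q))
F = ⅔ (F = (9 + 1)/(6 + 9) = 10/15 = (1/15)*10 = ⅔ ≈ 0.66667)
-54 + 38*F = -54 + 38*(⅔) = -54 + 76/3 = -86/3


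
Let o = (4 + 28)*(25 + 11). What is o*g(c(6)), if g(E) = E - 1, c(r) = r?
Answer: 5760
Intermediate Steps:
o = 1152 (o = 32*36 = 1152)
g(E) = -1 + E
o*g(c(6)) = 1152*(-1 + 6) = 1152*5 = 5760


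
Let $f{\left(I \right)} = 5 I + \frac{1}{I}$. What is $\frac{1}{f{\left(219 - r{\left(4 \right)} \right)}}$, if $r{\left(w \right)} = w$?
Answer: $\frac{215}{231126} \approx 0.00093023$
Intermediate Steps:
$f{\left(I \right)} = \frac{1}{I} + 5 I$
$\frac{1}{f{\left(219 - r{\left(4 \right)} \right)}} = \frac{1}{\frac{1}{219 - 4} + 5 \left(219 - 4\right)} = \frac{1}{\frac{1}{215} + 5 \cdot 215} = \frac{1}{\frac{1}{215} + 1075} = \frac{1}{\frac{231126}{215}} = \frac{215}{231126}$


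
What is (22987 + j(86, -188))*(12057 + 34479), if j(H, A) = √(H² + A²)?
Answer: 1069723032 + 93072*√10685 ≈ 1.0793e+9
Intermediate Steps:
j(H, A) = √(A² + H²)
(22987 + j(86, -188))*(12057 + 34479) = (22987 + √((-188)² + 86²))*(12057 + 34479) = (22987 + √(35344 + 7396))*46536 = (22987 + √42740)*46536 = (22987 + 2*√10685)*46536 = 1069723032 + 93072*√10685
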